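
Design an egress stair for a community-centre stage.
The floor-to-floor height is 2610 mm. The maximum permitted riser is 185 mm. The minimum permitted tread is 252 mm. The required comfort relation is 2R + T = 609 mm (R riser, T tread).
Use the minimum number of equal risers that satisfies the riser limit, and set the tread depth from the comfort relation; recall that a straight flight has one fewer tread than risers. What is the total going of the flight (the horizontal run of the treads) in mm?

3654 mm

2610 / 185 = 14.11, so 15 risers are needed.
R = 2610 ÷ 15 = 174 mm.
T = 609 − 2·174 = 261 mm, which satisfies the 252 mm minimum.
15 risers give 14 treads; going = 14 × 261 = 3654 mm.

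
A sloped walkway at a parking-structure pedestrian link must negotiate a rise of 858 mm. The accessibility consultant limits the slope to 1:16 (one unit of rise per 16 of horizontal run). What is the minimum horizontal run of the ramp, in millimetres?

At 1:16 the run is 16 × 858 = 13728 mm.

13728 mm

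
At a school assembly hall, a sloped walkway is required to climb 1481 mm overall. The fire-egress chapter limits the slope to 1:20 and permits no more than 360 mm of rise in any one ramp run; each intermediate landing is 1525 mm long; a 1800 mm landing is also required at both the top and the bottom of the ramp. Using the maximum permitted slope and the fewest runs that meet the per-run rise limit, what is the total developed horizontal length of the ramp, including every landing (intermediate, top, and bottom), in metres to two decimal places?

⌈1481/360⌉ = 5 ramp runs. That means 4 intermediate landings.
Ramp run (horizontal) at 1:20: 1481 × 20 = 29620 mm.
4 intermediate landings contribute 4 × 1525 = 6100 mm.
Top and bottom landings: 2 × 1800 = 3600 mm.
Total = 29620 + 6100 + 3600 = 39320 mm.
= 39.32 m.

39.32 m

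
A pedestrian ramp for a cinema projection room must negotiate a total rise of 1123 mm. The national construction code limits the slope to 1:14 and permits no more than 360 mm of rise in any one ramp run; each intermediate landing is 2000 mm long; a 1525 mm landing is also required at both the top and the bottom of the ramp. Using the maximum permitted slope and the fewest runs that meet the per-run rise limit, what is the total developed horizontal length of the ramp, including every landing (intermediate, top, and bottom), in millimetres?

24772 mm

At most 360 each: 1123/360 = 3.12, giving 4 ramp runs. That means 3 intermediate landings.
Horizontal run for 1123 mm of rise at 1:14 is 1123 × 14 = 15722 mm.
Intermediate landings: 3 × 2000 = 6000 mm.
Top and bottom landings: 2 × 1525 = 3050 mm.
Total = 15722 + 6000 + 3050 = 24772 mm.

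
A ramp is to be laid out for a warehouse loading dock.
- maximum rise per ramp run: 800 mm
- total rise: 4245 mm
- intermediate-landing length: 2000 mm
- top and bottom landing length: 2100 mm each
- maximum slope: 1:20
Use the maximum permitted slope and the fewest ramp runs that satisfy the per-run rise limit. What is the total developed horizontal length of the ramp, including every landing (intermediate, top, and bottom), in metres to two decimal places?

4245 / 800 = 5.31, so 6 ramp runs are needed. That means 5 intermediate landings.
Ramp run (horizontal) at 1:20: 4245 × 20 = 84900 mm.
Intermediate landings: 5 × 2000 = 10000 mm.
Top and bottom landings: 2 × 2100 = 4200 mm.
Total = 84900 + 10000 + 4200 = 99100 mm.
= 99.10 m.

99.10 m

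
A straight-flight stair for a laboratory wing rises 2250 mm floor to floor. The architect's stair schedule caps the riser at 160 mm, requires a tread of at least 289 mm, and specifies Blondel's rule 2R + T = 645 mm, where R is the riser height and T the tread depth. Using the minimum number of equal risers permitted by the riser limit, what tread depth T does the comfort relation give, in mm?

⌈2250/160⌉ = 15 risers.
Each riser is 2250/15 = 150 mm (≤ 160 mm).
Tread T = 645 − 2 × 150 = 345 mm (≥ 289 mm).

345 mm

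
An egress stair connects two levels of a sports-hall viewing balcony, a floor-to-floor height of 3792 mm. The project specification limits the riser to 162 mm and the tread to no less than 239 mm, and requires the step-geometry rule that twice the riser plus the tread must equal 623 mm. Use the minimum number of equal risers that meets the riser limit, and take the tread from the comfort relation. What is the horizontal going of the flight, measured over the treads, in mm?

7061 mm

3792 / 162 = 23.407 → round up to 24 risers.
Riser R = 3792 / 24 = 158 mm, within the 162 mm limit.
Tread T = 623 − 2 × 158 = 307 mm (≥ 239 mm).
24 risers give 23 treads; going = 23 × 307 = 7061 mm.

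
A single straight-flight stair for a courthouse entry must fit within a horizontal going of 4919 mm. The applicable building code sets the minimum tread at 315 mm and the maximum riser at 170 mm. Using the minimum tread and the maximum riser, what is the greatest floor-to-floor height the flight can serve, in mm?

2720 mm

4919 / 315 = 15.62, so 15 treads fit.
Risers = treads + 1 = 16.
Maximum height = 16 × 170 = 2720 mm.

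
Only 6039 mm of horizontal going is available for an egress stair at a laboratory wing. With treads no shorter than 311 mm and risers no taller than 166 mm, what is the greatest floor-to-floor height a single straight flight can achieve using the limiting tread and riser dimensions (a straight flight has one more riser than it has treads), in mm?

6039 / 311 = 19.42, so 19 treads fit.
Risers = treads + 1 = 20.
Maximum height = 20 × 166 = 3320 mm.

3320 mm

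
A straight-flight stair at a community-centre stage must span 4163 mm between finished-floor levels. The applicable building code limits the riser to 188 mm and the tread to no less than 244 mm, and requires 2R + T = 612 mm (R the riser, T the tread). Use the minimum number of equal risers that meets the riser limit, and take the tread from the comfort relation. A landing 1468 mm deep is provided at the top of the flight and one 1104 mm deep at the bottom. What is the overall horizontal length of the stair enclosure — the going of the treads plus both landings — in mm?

4163 / 188 = 22.14, so 23 risers are needed.
Riser R = 4163 / 23 = 181 mm, within the 188 mm limit.
Tread T = 612 − 2 × 181 = 250 mm (≥ 244 mm).
Going = (23 − 1) × 250 = 5500 mm.
Enclosure = 5500 + 1468 + 1104 = 8072 mm.

8072 mm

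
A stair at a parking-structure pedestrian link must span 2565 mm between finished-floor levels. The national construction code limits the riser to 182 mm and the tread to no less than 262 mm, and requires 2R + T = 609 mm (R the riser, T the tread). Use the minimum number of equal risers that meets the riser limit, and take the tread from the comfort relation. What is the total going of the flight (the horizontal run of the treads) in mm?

3738 mm

2565 / 182 = 14.093 → round up to 15 risers.
R = 2565 ÷ 15 = 171 mm.
Tread T = 609 − 2 × 171 = 267 mm (≥ 262 mm).
Going = (15 − 1) × 267 = 3738 mm.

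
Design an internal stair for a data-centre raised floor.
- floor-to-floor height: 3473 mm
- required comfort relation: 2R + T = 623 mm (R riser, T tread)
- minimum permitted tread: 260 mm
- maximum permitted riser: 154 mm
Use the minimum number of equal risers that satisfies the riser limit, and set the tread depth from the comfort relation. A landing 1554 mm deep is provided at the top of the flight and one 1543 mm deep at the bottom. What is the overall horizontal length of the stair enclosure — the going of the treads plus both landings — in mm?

10159 mm

3473 / 154 = 22.552 → round up to 23 risers.
Riser R = 3473 / 23 = 151 mm, within the 154 mm limit.
T = 623 − 2·151 = 321 mm, which satisfies the 260 mm minimum.
Going = (23 − 1) × 321 = 7062 mm.
Add landings: 7062 + 1554 + 1543 = 10159 mm.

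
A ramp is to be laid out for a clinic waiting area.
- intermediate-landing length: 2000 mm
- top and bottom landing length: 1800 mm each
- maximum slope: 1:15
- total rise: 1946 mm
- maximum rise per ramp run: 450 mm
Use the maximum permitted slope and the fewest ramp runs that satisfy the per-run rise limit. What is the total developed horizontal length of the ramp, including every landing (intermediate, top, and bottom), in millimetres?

At most 450 each: 1946/450 = 4.32, giving 5 ramp runs. That means 4 intermediate landings.
Horizontal run for 1946 mm of rise at 1:15 is 1946 × 15 = 29190 mm.
Intermediate landings: 4 × 2000 = 8000 mm.
Top and bottom landings: 2 × 1800 = 3600 mm.
Total = 29190 + 8000 + 3600 = 40790 mm.

40790 mm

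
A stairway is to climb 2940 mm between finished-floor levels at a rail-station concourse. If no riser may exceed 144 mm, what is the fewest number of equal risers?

2940 / 144 = 20.417 → round up to 21 risers.

21 risers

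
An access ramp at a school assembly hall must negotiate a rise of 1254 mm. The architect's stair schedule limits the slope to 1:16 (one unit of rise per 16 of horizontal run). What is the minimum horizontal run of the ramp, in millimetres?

Run = rise × 16 = 1254 × 16 = 20064 mm.

20064 mm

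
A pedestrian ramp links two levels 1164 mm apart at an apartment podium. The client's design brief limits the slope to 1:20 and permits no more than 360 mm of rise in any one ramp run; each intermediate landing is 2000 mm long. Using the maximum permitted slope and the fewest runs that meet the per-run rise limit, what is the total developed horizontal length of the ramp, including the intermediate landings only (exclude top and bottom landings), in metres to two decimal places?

29.28 m

At most 360 each: 1164/360 = 3.23, giving 4 ramp runs. That means 3 intermediate landings.
Ramp run (horizontal) at 1:20: 1164 × 20 = 23280 mm.
3 intermediate landings contribute 3 × 2000 = 6000 mm.
Developed length = 23280 + 6000 = 29280 mm.
= 29.28 m.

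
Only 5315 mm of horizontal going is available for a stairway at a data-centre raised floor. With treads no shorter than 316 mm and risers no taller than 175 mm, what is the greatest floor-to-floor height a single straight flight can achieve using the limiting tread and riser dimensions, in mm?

Treads that fit: ⌊5315 / 316⌋ = 16.
Risers = treads + 1 = 17.
Maximum height = 17 × 175 = 2975 mm.

2975 mm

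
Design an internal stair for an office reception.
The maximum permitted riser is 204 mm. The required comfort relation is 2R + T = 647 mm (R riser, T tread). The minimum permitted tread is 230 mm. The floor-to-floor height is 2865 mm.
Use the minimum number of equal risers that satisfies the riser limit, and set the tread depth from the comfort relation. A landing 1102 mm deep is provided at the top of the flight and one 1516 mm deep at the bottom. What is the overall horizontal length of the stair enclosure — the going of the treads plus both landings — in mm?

6328 mm

⌈2865/204⌉ = 15 risers.
Riser R = 2865 / 15 = 191 mm, within the 204 mm limit.
From 2R + T = 647: T = 647 − 382 = 265 mm.
15 risers give 14 treads; going = 14 × 265 = 3710 mm.
Enclosure = 3710 + 1102 + 1516 = 6328 mm.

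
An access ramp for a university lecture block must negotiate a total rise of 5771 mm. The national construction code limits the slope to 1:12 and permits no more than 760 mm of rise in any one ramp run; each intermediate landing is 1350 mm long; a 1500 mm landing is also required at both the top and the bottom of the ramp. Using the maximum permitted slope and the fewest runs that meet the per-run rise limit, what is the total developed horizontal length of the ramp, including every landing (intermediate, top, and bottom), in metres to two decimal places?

5771 / 760 = 7.59, so 8 ramp runs are needed. That means 7 intermediate landings.
Ramp run (horizontal) at 1:12: 5771 × 12 = 69252 mm.
7 intermediate landings contribute 7 × 1350 = 9450 mm.
Top and bottom landings: 2 × 1500 = 3000 mm.
Total = 69252 + 9450 + 3000 = 81702 mm.
= 81.70 m.

81.70 m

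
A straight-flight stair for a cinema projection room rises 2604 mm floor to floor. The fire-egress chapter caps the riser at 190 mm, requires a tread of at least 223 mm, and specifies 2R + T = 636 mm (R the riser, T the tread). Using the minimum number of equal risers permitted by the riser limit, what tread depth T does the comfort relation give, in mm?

264 mm

2604 / 190 = 13.705 → round up to 14 risers.
R = 2604 ÷ 14 = 186 mm.
From 2R + T = 636: T = 636 − 372 = 264 mm.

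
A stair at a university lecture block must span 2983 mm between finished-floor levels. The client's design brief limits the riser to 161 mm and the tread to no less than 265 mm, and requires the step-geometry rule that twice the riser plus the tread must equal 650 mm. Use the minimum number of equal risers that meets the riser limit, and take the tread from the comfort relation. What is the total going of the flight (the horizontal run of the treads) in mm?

2983 / 161 = 18.53, so 19 risers are needed.
Riser R = 2983 / 19 = 157 mm, within the 161 mm limit.
Tread T = 650 − 2 × 157 = 336 mm (≥ 265 mm).
Treads = 19 − 1 = 18; going = 18 × 336 = 6048 mm.

6048 mm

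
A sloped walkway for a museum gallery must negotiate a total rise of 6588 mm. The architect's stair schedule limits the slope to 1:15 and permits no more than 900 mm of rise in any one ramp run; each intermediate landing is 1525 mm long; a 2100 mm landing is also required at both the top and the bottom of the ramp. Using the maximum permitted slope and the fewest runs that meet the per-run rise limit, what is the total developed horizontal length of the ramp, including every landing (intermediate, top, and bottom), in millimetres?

113695 mm

⌈6588/900⌉ = 8 ramp runs. That means 7 intermediate landings.
Horizontal run for 6588 mm of rise at 1:15 is 6588 × 15 = 98820 mm.
Intermediate landings: 7 × 1525 = 10675 mm.
Top and bottom landings: 2 × 2100 = 4200 mm.
Total = 98820 + 10675 + 4200 = 113695 mm.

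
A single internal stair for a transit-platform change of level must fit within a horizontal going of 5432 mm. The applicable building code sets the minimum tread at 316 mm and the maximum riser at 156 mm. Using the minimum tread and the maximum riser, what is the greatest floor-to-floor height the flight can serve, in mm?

Treads that fit: ⌊5432 / 316⌋ = 17.
Risers = treads + 1 = 18.
Maximum height = 18 × 156 = 2808 mm.

2808 mm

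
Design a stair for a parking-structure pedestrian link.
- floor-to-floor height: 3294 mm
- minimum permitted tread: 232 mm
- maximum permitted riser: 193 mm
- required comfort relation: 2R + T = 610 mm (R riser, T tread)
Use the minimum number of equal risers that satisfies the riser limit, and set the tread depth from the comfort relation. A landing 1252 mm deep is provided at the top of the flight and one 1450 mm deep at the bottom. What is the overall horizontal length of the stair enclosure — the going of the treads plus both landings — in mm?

At most 193 each: 3294/193 = 17.07, giving 18 risers.
R = 3294 ÷ 18 = 183 mm.
From 2R + T = 610: T = 610 − 366 = 244 mm.
Treads = 18 − 1 = 17; going = 17 × 244 = 4148 mm.
Enclosure = 4148 + 1252 + 1450 = 6850 mm.

6850 mm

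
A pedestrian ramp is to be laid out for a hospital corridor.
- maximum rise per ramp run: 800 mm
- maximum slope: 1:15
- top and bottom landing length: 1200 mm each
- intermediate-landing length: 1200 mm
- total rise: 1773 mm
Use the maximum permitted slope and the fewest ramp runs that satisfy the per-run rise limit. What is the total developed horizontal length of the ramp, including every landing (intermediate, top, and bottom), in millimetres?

⌈1773/800⌉ = 3 ramp runs. That means 2 intermediate landings.
Ramp run (horizontal) at 1:15: 1773 × 15 = 26595 mm.
2 intermediate landings contribute 2 × 1200 = 2400 mm.
Top and bottom landings: 2 × 1200 = 2400 mm.
Total = 26595 + 2400 + 2400 = 31395 mm.

31395 mm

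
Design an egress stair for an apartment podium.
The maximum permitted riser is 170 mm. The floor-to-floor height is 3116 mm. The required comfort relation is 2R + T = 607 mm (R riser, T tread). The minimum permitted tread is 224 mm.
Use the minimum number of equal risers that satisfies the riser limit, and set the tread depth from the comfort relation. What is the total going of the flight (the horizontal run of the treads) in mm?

5022 mm

3116 / 170 = 18.329 → round up to 19 risers.
Riser R = 3116 / 19 = 164 mm, within the 170 mm limit.
Tread T = 607 − 2 × 164 = 279 mm (≥ 224 mm).
Treads = 19 − 1 = 18; going = 18 × 279 = 5022 mm.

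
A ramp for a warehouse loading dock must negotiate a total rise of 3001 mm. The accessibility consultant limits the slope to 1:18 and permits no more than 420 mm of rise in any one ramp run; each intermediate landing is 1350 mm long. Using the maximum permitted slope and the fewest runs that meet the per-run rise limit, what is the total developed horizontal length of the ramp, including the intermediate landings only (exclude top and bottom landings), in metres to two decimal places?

3001 / 420 = 7.15, so 8 ramp runs are needed. That means 7 intermediate landings.
Ramp run (horizontal) at 1:18: 3001 × 18 = 54018 mm.
Intermediate landings: 7 × 1350 = 9450 mm.
Developed length = 54018 + 9450 = 63468 mm.
= 63.47 m.

63.47 m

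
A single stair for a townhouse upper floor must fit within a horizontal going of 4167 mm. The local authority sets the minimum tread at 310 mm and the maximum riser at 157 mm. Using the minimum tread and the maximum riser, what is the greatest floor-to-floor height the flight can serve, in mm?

4167 / 310 = 13.44, so 13 treads fit.
Risers = treads + 1 = 14.
Maximum height = 14 × 157 = 2198 mm.

2198 mm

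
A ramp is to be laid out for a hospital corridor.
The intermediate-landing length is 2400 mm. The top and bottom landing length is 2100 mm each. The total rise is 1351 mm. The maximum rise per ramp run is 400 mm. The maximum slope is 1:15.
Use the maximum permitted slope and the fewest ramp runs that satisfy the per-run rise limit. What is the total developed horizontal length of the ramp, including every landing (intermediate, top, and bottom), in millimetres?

31665 mm

1351 / 400 = 3.377 → round up to 4 ramp runs. That means 3 intermediate landings.
Horizontal run for 1351 mm of rise at 1:15 is 1351 × 15 = 20265 mm.
Intermediate landings: 3 × 2400 = 7200 mm.
Top and bottom landings: 2 × 2100 = 4200 mm.
Total = 20265 + 7200 + 4200 = 31665 mm.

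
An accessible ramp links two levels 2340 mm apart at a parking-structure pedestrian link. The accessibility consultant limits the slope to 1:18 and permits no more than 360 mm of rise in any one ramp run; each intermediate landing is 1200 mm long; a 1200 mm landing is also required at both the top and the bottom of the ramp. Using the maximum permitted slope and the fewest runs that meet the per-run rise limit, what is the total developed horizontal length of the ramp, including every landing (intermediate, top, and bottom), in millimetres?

51720 mm

2340 / 360 = 6.500 → round up to 7 ramp runs. That means 6 intermediate landings.
Horizontal run for 2340 mm of rise at 1:18 is 2340 × 18 = 42120 mm.
Intermediate landings: 6 × 1200 = 7200 mm.
Top and bottom landings: 2 × 1200 = 2400 mm.
Total = 42120 + 7200 + 2400 = 51720 mm.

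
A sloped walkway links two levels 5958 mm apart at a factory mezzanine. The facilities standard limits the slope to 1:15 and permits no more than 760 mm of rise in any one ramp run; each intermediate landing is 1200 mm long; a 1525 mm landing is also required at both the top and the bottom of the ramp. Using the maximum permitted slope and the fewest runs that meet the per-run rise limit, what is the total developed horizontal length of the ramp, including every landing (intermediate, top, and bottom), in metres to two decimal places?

100.82 m

5958 / 760 = 7.84, so 8 ramp runs are needed. That means 7 intermediate landings.
Ramp run (horizontal) at 1:15: 5958 × 15 = 89370 mm.
7 intermediate landings contribute 7 × 1200 = 8400 mm.
Top and bottom landings: 2 × 1525 = 3050 mm.
Total = 89370 + 8400 + 3050 = 100820 mm.
= 100.82 m.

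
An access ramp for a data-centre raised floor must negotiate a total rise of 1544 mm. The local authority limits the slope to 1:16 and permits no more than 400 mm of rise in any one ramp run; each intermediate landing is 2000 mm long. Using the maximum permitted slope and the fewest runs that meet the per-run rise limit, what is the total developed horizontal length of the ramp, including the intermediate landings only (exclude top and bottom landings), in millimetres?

1544 / 400 = 3.86, so 4 ramp runs are needed. That means 3 intermediate landings.
Ramp run (horizontal) at 1:16: 1544 × 16 = 24704 mm.
3 intermediate landings contribute 3 × 2000 = 6000 mm.
Total developed length = 24704 + 6000 = 30704 mm.

30704 mm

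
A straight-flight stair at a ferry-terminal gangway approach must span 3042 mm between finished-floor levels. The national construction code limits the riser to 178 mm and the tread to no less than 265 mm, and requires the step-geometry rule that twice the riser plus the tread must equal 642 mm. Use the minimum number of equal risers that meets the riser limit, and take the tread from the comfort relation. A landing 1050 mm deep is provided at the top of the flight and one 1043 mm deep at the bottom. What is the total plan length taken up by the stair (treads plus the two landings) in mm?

⌈3042/178⌉ = 18 risers.
Riser R = 3042 / 18 = 169 mm, within the 178 mm limit.
From 2R + T = 642: T = 642 − 338 = 304 mm.
18 risers give 17 treads; going = 17 × 304 = 5168 mm.
Enclosure = 5168 + 1050 + 1043 = 7261 mm.

7261 mm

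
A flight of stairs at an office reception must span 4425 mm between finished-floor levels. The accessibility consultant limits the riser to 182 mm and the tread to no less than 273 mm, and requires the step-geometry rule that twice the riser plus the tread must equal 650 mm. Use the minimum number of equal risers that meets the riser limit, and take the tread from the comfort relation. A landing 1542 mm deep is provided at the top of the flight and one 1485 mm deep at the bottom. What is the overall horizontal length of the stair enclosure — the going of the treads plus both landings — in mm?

10131 mm

4425 / 182 = 24.313 → round up to 25 risers.
Each riser is 4425/25 = 177 mm (≤ 182 mm).
Tread T = 650 − 2 × 177 = 296 mm (≥ 273 mm).
Treads = 25 − 1 = 24; going = 24 × 296 = 7104 mm.
Add landings: 7104 + 1542 + 1485 = 10131 mm.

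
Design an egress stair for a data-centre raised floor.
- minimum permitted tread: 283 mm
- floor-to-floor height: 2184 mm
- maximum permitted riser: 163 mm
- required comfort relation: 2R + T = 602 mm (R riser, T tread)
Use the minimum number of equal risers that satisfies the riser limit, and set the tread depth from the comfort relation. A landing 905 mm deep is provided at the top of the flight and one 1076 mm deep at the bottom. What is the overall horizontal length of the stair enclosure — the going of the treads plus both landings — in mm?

5751 mm

2184 / 163 = 13.399 → round up to 14 risers.
Riser R = 2184 / 14 = 156 mm, within the 163 mm limit.
Tread T = 602 − 2 × 156 = 290 mm (≥ 283 mm).
Going = (14 − 1) × 290 = 3770 mm.
Add landings: 3770 + 905 + 1076 = 5751 mm.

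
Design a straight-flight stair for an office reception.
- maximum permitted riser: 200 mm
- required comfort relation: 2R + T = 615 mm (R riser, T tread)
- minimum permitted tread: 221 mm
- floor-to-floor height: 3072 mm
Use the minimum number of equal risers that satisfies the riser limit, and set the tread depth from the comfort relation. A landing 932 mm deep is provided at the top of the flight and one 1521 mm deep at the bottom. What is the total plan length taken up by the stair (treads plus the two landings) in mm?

5918 mm

⌈3072/200⌉ = 16 risers.
R = 3072 ÷ 16 = 192 mm.
T = 615 − 2·192 = 231 mm, which satisfies the 221 mm minimum.
Treads = 16 − 1 = 15; going = 15 × 231 = 3465 mm.
Enclosure = 3465 + 932 + 1521 = 5918 mm.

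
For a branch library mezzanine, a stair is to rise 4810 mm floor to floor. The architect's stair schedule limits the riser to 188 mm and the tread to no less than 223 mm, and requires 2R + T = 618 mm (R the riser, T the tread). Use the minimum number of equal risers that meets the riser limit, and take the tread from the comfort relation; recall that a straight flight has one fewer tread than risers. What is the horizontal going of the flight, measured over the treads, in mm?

At most 188 each: 4810/188 = 25.59, giving 26 risers.
Each riser is 4810/26 = 185 mm (≤ 188 mm).
From 2R + T = 618: T = 618 − 370 = 248 mm.
Treads = 26 − 1 = 25; going = 25 × 248 = 6200 mm.

6200 mm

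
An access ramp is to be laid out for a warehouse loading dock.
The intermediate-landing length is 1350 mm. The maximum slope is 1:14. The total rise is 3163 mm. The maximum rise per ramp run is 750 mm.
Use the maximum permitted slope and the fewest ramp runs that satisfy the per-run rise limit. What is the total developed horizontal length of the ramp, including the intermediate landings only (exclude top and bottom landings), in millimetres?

49682 mm

3163 / 750 = 4.22, so 5 ramp runs are needed. That means 4 intermediate landings.
Ramp run (horizontal) at 1:14: 3163 × 14 = 44282 mm.
Intermediate landings: 4 × 1350 = 5400 mm.
Developed length = 44282 + 5400 = 49682 mm.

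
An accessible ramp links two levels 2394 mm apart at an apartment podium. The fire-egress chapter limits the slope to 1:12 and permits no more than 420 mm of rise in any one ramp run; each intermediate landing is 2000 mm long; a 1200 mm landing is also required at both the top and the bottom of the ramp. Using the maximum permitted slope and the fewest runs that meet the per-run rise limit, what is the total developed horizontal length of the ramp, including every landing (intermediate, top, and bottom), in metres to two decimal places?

At most 420 each: 2394/420 = 5.70, giving 6 ramp runs. That means 5 intermediate landings.
Ramp run (horizontal) at 1:12: 2394 × 12 = 28728 mm.
Intermediate landings: 5 × 2000 = 10000 mm.
Top and bottom landings: 2 × 1200 = 2400 mm.
Total = 28728 + 10000 + 2400 = 41128 mm.
= 41.13 m.

41.13 m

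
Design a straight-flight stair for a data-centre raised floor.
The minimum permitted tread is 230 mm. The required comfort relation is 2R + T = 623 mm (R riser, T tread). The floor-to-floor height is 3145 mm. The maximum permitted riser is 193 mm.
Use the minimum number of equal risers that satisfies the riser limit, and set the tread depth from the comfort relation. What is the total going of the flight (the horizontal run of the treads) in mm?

3145 / 193 = 16.295 → round up to 17 risers.
Riser R = 3145 / 17 = 185 mm, within the 193 mm limit.
From 2R + T = 623: T = 623 − 370 = 253 mm.
17 risers give 16 treads; going = 16 × 253 = 4048 mm.

4048 mm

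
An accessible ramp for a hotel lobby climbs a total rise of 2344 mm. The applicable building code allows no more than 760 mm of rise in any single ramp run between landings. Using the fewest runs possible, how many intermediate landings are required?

2344 / 760 = 3.084 → round up to 4 ramp runs.
4 runs are separated by 3 intermediate landings.

3 intermediate landings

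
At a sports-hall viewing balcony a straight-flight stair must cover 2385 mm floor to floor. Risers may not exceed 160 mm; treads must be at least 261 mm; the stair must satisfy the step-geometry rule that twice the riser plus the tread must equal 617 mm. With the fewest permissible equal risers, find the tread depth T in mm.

299 mm

⌈2385/160⌉ = 15 risers.
Each riser is 2385/15 = 159 mm (≤ 160 mm).
Tread T = 617 − 2 × 159 = 299 mm (≥ 261 mm).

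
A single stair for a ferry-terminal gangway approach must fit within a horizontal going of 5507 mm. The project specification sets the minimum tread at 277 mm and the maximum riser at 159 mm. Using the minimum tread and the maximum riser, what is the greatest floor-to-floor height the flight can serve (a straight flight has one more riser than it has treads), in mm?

Treads that fit: ⌊5507 / 277⌋ = 19.
Risers = treads + 1 = 20.
Maximum height = 20 × 159 = 3180 mm.

3180 mm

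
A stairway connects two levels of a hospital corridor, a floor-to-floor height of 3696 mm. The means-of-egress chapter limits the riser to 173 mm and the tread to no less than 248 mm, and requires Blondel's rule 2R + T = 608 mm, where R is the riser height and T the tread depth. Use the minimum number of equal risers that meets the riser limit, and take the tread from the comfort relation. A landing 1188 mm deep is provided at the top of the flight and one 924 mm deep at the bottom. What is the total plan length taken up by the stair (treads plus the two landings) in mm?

7824 mm

3696 / 173 = 21.364 → round up to 22 risers.
Each riser is 3696/22 = 168 mm (≤ 173 mm).
Tread T = 608 − 2 × 168 = 272 mm (≥ 248 mm).
22 risers give 21 treads; going = 21 × 272 = 5712 mm.
Add landings: 5712 + 1188 + 924 = 7824 mm.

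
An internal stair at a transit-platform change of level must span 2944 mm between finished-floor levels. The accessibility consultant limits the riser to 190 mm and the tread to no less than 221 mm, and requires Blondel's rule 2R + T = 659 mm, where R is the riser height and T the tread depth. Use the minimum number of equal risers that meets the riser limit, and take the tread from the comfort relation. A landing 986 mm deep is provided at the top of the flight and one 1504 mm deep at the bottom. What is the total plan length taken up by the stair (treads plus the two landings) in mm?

At most 190 each: 2944/190 = 15.49, giving 16 risers.
Each riser is 2944/16 = 184 mm (≤ 190 mm).
Tread T = 659 − 2 × 184 = 291 mm (≥ 221 mm).
Treads = 16 − 1 = 15; going = 15 × 291 = 4365 mm.
Add landings: 4365 + 986 + 1504 = 6855 mm.

6855 mm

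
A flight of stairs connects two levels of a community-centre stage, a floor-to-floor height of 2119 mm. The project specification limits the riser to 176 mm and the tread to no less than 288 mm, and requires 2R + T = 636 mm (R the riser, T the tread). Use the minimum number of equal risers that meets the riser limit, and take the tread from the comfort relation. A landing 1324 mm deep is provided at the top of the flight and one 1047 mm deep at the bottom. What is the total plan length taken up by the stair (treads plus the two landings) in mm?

6091 mm

2119 / 176 = 12.040 → round up to 13 risers.
R = 2119 ÷ 13 = 163 mm.
T = 636 − 2·163 = 310 mm, which satisfies the 288 mm minimum.
Going = (13 − 1) × 310 = 3720 mm.
Add landings: 3720 + 1324 + 1047 = 6091 mm.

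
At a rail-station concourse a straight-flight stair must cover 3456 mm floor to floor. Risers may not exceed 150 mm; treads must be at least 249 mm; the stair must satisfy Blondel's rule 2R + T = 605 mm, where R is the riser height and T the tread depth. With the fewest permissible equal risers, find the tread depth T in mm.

3456 / 150 = 23.040 → round up to 24 risers.
R = 3456 ÷ 24 = 144 mm.
T = 605 − 2·144 = 317 mm, which satisfies the 249 mm minimum.

317 mm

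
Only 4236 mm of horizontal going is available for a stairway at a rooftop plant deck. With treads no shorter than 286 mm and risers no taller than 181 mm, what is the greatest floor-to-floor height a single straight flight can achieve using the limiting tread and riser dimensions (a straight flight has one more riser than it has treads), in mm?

Treads that fit: ⌊4236 / 286⌋ = 14.
Risers = treads + 1 = 15.
Maximum height = 15 × 181 = 2715 mm.

2715 mm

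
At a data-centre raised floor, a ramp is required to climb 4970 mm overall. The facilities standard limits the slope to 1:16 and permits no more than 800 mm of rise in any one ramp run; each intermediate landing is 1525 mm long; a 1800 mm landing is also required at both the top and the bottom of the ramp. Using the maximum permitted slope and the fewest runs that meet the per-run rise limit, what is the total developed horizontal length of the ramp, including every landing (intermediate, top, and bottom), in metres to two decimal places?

4970 / 800 = 6.21, so 7 ramp runs are needed. That means 6 intermediate landings.
Ramp run (horizontal) at 1:16: 4970 × 16 = 79520 mm.
6 intermediate landings contribute 6 × 1525 = 9150 mm.
Top and bottom landings: 2 × 1800 = 3600 mm.
Total = 79520 + 9150 + 3600 = 92270 mm.
= 92.27 m.

92.27 m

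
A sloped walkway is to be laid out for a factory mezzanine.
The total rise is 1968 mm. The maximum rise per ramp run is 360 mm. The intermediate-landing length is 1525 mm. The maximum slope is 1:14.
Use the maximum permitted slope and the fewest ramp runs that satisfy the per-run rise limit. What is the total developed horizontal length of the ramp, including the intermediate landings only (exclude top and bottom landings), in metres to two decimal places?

1968 / 360 = 5.47, so 6 ramp runs are needed. That means 5 intermediate landings.
Horizontal run for 1968 mm of rise at 1:14 is 1968 × 14 = 27552 mm.
Intermediate landings: 5 × 1525 = 7625 mm.
Total developed length = 27552 + 7625 = 35177 mm.
= 35.18 m.

35.18 m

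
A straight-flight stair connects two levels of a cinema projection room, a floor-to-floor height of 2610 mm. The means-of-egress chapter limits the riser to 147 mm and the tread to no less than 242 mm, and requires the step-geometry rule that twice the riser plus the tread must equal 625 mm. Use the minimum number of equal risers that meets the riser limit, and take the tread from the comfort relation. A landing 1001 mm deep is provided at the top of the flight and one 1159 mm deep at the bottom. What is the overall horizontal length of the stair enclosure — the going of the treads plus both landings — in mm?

2610 / 147 = 17.76, so 18 risers are needed.
R = 2610 ÷ 18 = 145 mm.
From 2R + T = 625: T = 625 − 290 = 335 mm.
18 risers give 17 treads; going = 17 × 335 = 5695 mm.
Enclosure = 5695 + 1001 + 1159 = 7855 mm.

7855 mm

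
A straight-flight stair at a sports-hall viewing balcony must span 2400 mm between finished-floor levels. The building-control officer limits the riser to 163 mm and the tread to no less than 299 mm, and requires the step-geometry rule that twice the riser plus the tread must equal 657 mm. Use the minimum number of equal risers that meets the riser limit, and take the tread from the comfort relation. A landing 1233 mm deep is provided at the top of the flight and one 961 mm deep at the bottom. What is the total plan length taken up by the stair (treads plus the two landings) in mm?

2400 / 163 = 14.724 → round up to 15 risers.
R = 2400 ÷ 15 = 160 mm.
Tread T = 657 − 2 × 160 = 337 mm (≥ 299 mm).
15 risers give 14 treads; going = 14 × 337 = 4718 mm.
Add landings: 4718 + 1233 + 961 = 6912 mm.

6912 mm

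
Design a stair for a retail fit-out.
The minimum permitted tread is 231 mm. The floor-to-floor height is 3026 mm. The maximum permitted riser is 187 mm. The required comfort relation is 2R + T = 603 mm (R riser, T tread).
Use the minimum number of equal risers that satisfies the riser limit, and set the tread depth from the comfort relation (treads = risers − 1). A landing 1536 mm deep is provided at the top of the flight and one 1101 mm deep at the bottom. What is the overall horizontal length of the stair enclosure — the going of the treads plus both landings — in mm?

At most 187 each: 3026/187 = 16.18, giving 17 risers.
Riser R = 3026 / 17 = 178 mm, within the 187 mm limit.
From 2R + T = 603: T = 603 − 356 = 247 mm.
Treads = 17 − 1 = 16; going = 16 × 247 = 3952 mm.
Add landings: 3952 + 1536 + 1101 = 6589 mm.

6589 mm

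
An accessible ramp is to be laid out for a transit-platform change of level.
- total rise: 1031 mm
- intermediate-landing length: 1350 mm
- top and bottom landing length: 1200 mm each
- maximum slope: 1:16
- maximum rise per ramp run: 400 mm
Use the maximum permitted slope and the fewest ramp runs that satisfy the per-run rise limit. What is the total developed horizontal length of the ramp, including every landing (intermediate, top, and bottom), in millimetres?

21596 mm

1031 / 400 = 2.58, so 3 ramp runs are needed. That means 2 intermediate landings.
Ramp run (horizontal) at 1:16: 1031 × 16 = 16496 mm.
Intermediate landings: 2 × 1350 = 2700 mm.
Top and bottom landings: 2 × 1200 = 2400 mm.
Total = 16496 + 2700 + 2400 = 21596 mm.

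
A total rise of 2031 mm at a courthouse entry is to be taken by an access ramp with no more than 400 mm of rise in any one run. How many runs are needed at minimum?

6 runs

2031 / 400 = 5.08, so 6 ramp runs are needed.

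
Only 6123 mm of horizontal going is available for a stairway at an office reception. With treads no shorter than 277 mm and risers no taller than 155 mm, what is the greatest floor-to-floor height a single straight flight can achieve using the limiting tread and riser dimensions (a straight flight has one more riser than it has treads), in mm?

Treads that fit: ⌊6123 / 277⌋ = 22.
Risers = treads + 1 = 23.
Maximum height = 23 × 155 = 3565 mm.

3565 mm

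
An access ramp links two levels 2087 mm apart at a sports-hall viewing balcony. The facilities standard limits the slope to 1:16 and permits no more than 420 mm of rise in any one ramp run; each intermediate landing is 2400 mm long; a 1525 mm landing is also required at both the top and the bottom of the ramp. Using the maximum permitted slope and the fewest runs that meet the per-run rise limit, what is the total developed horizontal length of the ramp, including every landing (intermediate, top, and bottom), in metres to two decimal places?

2087 / 420 = 4.969 → round up to 5 ramp runs. That means 4 intermediate landings.
Ramp run (horizontal) at 1:16: 2087 × 16 = 33392 mm.
4 intermediate landings contribute 4 × 2400 = 9600 mm.
Top and bottom landings: 2 × 1525 = 3050 mm.
Total = 33392 + 9600 + 3050 = 46042 mm.
= 46.04 m.

46.04 m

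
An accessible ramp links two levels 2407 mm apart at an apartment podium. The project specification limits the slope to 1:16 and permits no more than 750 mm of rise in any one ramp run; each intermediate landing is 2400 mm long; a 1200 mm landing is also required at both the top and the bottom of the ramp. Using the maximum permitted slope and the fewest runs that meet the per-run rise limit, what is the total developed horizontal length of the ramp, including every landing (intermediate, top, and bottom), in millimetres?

48112 mm

⌈2407/750⌉ = 4 ramp runs. That means 3 intermediate landings.
Ramp run (horizontal) at 1:16: 2407 × 16 = 38512 mm.
Intermediate landings: 3 × 2400 = 7200 mm.
Top and bottom landings: 2 × 1200 = 2400 mm.
Total = 38512 + 7200 + 2400 = 48112 mm.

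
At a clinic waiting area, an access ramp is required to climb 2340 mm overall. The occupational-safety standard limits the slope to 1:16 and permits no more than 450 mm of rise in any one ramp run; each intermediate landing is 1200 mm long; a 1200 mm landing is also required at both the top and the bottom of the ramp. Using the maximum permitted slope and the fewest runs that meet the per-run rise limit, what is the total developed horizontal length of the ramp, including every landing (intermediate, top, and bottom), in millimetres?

2340 / 450 = 5.20, so 6 ramp runs are needed. That means 5 intermediate landings.
Ramp run (horizontal) at 1:16: 2340 × 16 = 37440 mm.
5 intermediate landings contribute 5 × 1200 = 6000 mm.
Top and bottom landings: 2 × 1200 = 2400 mm.
Total = 37440 + 6000 + 2400 = 45840 mm.

45840 mm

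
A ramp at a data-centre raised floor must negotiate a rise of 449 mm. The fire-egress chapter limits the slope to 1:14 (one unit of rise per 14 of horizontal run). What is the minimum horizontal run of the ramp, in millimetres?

6286 mm

At 1:14 the run is 14 × 449 = 6286 mm.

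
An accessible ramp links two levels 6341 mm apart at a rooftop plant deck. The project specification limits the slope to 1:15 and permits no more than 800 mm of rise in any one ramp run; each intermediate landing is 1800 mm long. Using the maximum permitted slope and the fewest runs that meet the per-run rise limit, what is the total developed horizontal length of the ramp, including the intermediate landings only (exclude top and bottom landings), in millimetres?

6341 / 800 = 7.926 → round up to 8 ramp runs. That means 7 intermediate landings.
Horizontal run for 6341 mm of rise at 1:15 is 6341 × 15 = 95115 mm.
7 intermediate landings contribute 7 × 1800 = 12600 mm.
Developed length = 95115 + 12600 = 107715 mm.

107715 mm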